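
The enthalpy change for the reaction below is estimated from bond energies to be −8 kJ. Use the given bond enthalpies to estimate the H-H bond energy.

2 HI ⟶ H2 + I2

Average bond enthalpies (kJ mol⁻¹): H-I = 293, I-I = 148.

Let D be the H-H bond energy.
Σ(broken) = 2×293 = 586
Σ(formed) = 1×D + 1×148 = 148 + D
ΔH = Σ(broken) − Σ(formed) = (586) − (148 + D) = +438 − D
Setting this equal to −8 kJ gives D = 446 kJ/mol.

D(H-H) ≈ 446 kJ/mol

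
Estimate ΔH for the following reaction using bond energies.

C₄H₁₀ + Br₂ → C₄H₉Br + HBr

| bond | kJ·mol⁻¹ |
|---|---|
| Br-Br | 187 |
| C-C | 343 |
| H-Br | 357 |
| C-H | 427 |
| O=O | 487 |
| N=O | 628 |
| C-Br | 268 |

ΔH ≈ −11 kJ

Bonds broken (reactants):
  Br-Br: 1 × 187 = 187
  C-C: 3 × 343 = 1029
  C-H: 10 × 427 = 4270
  Σ(broken) = 5486 kJ
Bonds formed (products):
  C-Br: 1 × 268 = 268
  C-C: 3 × 343 = 1029
  C-H: 9 × 427 = 3843
  H-Br: 1 × 357 = 357
  Σ(formed) = 5497 kJ
ΔH = Σ(broken) − Σ(formed) = 5486 − 5497 = −11 kJ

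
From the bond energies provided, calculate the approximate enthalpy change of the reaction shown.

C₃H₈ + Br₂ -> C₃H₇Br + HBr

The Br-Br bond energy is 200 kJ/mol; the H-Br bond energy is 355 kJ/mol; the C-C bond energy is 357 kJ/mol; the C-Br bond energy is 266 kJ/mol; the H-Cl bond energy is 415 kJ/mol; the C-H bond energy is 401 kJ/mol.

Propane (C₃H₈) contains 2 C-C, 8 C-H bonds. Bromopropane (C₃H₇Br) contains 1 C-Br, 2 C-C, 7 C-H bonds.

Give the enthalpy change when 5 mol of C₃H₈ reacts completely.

Bonds broken (reactants):
  Br-Br: 1 × 200 = 200
  C-C: 2 × 357 = 714
  C-H: 8 × 401 = 3208
  Σ(broken) = 4122 kJ
Bonds formed (products):
  C-Br: 1 × 266 = 266
  C-C: 2 × 357 = 714
  C-H: 7 × 401 = 2807
  H-Br: 1 × 355 = 355
  Σ(formed) = 4142 kJ
ΔH = Σ(broken) − Σ(formed) = 4122 − 4142 = −20 kJ
For 5× the reaction as written: 5 × (−20) = −100 kJ

ΔH = −100 kJ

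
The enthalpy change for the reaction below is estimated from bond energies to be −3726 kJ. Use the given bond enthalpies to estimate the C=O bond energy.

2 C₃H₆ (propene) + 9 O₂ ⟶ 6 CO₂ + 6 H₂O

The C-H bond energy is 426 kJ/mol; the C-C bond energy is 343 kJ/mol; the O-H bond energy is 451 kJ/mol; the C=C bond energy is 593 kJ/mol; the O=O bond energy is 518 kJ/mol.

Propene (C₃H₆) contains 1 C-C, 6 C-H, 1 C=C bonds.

Let D be the C=O bond energy.
Σ(broken) = 2×343 + 12×426 + 2×593 + 9×518 = 11646
Σ(formed) = 12×D + 12×451 = 5412 + 12D
ΔH = Σ(broken) − Σ(formed) = (11646) − (5412 + 12D) = +6234 − 12D
Setting this equal to −3726 kJ gives 12D = 9960, so D = 830 kJ/mol.

D(C=O) ≈ 830 kJ/mol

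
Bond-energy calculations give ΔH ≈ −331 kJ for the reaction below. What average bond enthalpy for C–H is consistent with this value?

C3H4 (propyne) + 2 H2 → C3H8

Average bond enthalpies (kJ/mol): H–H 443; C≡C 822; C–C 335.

D(C–H) ≈ 426 kJ/mol

Let D be the C–H bond energy.
Σ(broken) = 1×822 + 1×335 + 4×D + 2×443 = 2043 + 4D
Σ(formed) = 2×335 + 8×D = 670 + 8D
ΔH = Σ(broken) − Σ(formed) = (2043 + 4D) − (670 + 8D) = +1373 − 4D
Setting this equal to −331 kJ gives 4D = 1704, so D = 426 kJ/mol.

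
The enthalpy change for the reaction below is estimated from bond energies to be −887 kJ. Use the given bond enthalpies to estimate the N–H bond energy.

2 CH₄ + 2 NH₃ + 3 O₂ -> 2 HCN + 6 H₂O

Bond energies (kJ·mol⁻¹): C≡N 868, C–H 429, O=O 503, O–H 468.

Let D be the N–H bond energy.
Σ(broken) = 8×429 + 6×D + 3×503 = 4941 + 6D
Σ(formed) = 2×868 + 2×429 + 12×468 = 8210
ΔH = Σ(broken) − Σ(formed) = (4941 + 6D) − (8210) = −3269 + 6D
Setting this equal to −887 kJ gives 6D = 2382, so D = 397 kJ/mol.

D(N–H) ≈ 397 kJ/mol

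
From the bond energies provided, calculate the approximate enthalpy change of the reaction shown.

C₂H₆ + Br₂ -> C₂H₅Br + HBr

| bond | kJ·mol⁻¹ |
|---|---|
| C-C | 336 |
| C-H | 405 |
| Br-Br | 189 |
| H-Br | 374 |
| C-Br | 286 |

Bonds broken (reactants):
  Br-Br: 1 × 189 = 189
  C-C: 1 × 336 = 336
  C-H: 6 × 405 = 2430
  Σ(broken) = 2955 kJ
Bonds formed (products):
  C-Br: 1 × 286 = 286
  C-C: 1 × 336 = 336
  C-H: 5 × 405 = 2025
  H-Br: 1 × 374 = 374
  Σ(formed) = 3021 kJ
ΔH = Σ(broken) − Σ(formed) = 2955 − 3021 = −66 kJ

ΔH ≈ −66 kJ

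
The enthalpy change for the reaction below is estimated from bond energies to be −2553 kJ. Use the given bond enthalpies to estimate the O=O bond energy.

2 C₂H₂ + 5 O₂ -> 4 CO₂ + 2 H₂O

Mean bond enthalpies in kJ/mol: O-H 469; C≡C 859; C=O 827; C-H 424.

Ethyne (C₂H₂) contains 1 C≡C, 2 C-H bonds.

D(O=O) ≈ 505 kJ/mol

Let D be the O=O bond energy.
Σ(broken) = 2×859 + 4×424 + 5×D = 3414 + 5D
Σ(formed) = 8×827 + 4×469 = 8492
ΔH = Σ(broken) − Σ(formed) = (3414 + 5D) − (8492) = −5078 + 5D
Setting this equal to −2553 kJ gives 5D = 2525, so D = 505 kJ/mol.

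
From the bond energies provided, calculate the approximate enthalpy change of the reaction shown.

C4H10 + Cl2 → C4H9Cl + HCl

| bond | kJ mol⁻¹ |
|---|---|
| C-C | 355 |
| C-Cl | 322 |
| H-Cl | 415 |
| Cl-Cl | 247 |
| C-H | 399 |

Bonds broken (reactants):
  C-C: 3 × 355 = 1065
  C-H: 10 × 399 = 3990
  Cl-Cl: 1 × 247 = 247
  Σ(broken) = 5302 kJ
Bonds formed (products):
  C-C: 3 × 355 = 1065
  C-Cl: 1 × 322 = 322
  C-H: 9 × 399 = 3591
  H-Cl: 1 × 415 = 415
  Σ(formed) = 5393 kJ
ΔH = Σ(broken) − Σ(formed) = 5302 − 5393 = −91 kJ

ΔH ≈ −91 kJ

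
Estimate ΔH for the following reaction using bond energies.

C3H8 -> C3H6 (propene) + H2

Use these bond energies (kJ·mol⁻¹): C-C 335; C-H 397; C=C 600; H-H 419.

Bonds broken (reactants):
  C-C: 2 × 335 = 670
  C-H: 8 × 397 = 3176
  Σ(broken) = 3846 kJ
Bonds formed (products):
  C-C: 1 × 335 = 335
  C-H: 6 × 397 = 2382
  C=C: 1 × 600 = 600
  H-H: 1 × 419 = 419
  Σ(formed) = 3736 kJ
ΔH = Σ(broken) − Σ(formed) = 3846 − 3736 = +110 kJ

ΔH ≈ +110 kJ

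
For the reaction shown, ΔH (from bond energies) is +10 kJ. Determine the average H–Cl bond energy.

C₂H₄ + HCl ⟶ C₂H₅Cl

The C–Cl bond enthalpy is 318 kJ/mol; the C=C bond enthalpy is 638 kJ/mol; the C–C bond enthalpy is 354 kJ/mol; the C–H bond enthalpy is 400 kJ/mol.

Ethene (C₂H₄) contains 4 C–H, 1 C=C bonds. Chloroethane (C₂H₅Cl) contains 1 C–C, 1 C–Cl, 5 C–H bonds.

Let D be the H–Cl bond energy.
Σ(broken) = 4×400 + 1×638 + 1×D = 2238 + D
Σ(formed) = 1×354 + 1×318 + 5×400 = 2672
ΔH = Σ(broken) − Σ(formed) = (2238 + D) − (2672) = −434 + D
Setting this equal to +10 kJ gives D = 444 kJ/mol.

D(H–Cl) ≈ 444 kJ/mol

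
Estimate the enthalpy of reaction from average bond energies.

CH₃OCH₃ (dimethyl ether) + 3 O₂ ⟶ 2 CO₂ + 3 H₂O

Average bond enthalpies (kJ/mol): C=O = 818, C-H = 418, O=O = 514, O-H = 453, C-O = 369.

Bonds broken (reactants):
  C-H: 6 × 418 = 2508
  C-O: 2 × 369 = 738
  O=O: 3 × 514 = 1542
  Σ(broken) = 4788 kJ
Bonds formed (products):
  C=O: 4 × 818 = 3272
  O-H: 6 × 453 = 2718
  Σ(formed) = 5990 kJ
ΔH = Σ(broken) − Σ(formed) = 4788 − 5990 = −1202 kJ

ΔH ≈ −1202 kJ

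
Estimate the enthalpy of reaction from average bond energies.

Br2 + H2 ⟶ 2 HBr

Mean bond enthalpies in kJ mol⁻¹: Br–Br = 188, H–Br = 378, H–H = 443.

Bonds broken (reactants):
  Br–Br: 1 × 188 = 188
  H–H: 1 × 443 = 443
  Σ(broken) = 631 kJ
Bonds formed (products):
  H–Br: 2 × 378 = 756
  Σ(formed) = 756 kJ
ΔH = Σ(broken) − Σ(formed) = 631 − 756 = −125 kJ

ΔH ≈ −125 kJ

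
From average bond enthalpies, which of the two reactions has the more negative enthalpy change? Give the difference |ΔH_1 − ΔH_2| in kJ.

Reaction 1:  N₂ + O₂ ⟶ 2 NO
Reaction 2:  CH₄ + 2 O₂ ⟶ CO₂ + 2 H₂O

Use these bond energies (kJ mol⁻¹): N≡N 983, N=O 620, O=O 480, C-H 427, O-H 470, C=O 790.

Reaction 1:
  Bonds broken (reactants):
    N≡N: 1 × 983 = 983
    O=O: 1 × 480 = 480
    Σ(broken) = 1463 kJ
  Bonds formed (products):
    N=O: 2 × 620 = 1240
    Σ(formed) = 1240 kJ
  ΔH_1 = 1463 − 1240 = +223 kJ
Reaction 2:
  Bonds broken (reactants):
    C-H: 4 × 427 = 1708
    O=O: 2 × 480 = 960
    Σ(broken) = 2668 kJ
  Bonds formed (products):
    C=O: 2 × 790 = 1580
    O-H: 4 × 470 = 1880
    Σ(formed) = 3460 kJ
  ΔH_2 = 2668 − 3460 = −792 kJ
ΔH_1 − ΔH_2 = +1015 kJ, so reaction 2 has the more negative ΔH; |ΔH_1 − ΔH_2| = 1015 kJ.

Reaction 2, by 1015 kJ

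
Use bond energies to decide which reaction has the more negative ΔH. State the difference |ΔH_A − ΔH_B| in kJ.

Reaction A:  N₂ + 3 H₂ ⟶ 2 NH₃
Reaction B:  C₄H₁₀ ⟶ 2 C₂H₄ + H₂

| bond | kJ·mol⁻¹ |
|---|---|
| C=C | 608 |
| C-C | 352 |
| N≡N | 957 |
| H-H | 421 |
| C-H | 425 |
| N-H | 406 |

Reaction A, by 485 kJ

Reaction A:
  Bonds broken (reactants):
    H-H: 3 × 421 = 1263
    N≡N: 1 × 957 = 957
    Σ(broken) = 2220 kJ
  Bonds formed (products):
    N-H: 6 × 406 = 2436
    Σ(formed) = 2436 kJ
  ΔH_A = 2220 − 2436 = −216 kJ
Reaction B:
  Bonds broken (reactants):
    C-C: 3 × 352 = 1056
    C-H: 10 × 425 = 4250
    Σ(broken) = 5306 kJ
  Bonds formed (products):
    C-H: 8 × 425 = 3400
    C=C: 2 × 608 = 1216
    H-H: 1 × 421 = 421
    Σ(formed) = 5037 kJ
  ΔH_B = 5306 − 5037 = +269 kJ
ΔH_A − ΔH_B = −485 kJ, so reaction A has the more negative ΔH; |ΔH_A − ΔH_B| = 485 kJ.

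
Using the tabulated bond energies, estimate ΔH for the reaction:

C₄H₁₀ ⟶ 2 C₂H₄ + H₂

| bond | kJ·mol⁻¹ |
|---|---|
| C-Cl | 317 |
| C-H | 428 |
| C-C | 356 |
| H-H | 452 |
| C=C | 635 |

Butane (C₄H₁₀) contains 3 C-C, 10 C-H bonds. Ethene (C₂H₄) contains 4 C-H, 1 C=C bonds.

ΔH ≈ +202 kJ

Bonds broken (reactants):
  C-C: 3 × 356 = 1068
  C-H: 10 × 428 = 4280
  Σ(broken) = 5348 kJ
Bonds formed (products):
  C-H: 8 × 428 = 3424
  C=C: 2 × 635 = 1270
  H-H: 1 × 452 = 452
  Σ(formed) = 5146 kJ
ΔH = Σ(broken) − Σ(formed) = 5348 − 5146 = +202 kJ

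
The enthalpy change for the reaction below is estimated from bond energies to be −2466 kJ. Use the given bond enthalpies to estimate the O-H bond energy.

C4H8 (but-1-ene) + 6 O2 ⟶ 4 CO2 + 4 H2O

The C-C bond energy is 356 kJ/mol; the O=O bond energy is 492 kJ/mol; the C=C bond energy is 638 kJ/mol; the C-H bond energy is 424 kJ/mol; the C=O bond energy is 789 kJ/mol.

Let D be the O-H bond energy.
Σ(broken) = 2×356 + 8×424 + 1×638 + 6×492 = 7694
Σ(formed) = 8×789 + 8×D = 6312 + 8D
ΔH = Σ(broken) − Σ(formed) = (7694) − (6312 + 8D) = +1382 − 8D
Setting this equal to −2466 kJ gives 8D = 3848, so D = 481 kJ/mol.

D(O-H) ≈ 481 kJ/mol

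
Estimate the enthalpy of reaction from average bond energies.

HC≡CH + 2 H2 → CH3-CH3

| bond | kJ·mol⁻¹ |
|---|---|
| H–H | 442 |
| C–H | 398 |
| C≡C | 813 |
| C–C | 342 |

ΔH ≈ −237 kJ

Bonds broken (reactants):
  C≡C: 1 × 813 = 813
  C–H: 2 × 398 = 796
  H–H: 2 × 442 = 884
  Σ(broken) = 2493 kJ
Bonds formed (products):
  C–C: 1 × 342 = 342
  C–H: 6 × 398 = 2388
  Σ(formed) = 2730 kJ
ΔH = Σ(broken) − Σ(formed) = 2493 − 2730 = −237 kJ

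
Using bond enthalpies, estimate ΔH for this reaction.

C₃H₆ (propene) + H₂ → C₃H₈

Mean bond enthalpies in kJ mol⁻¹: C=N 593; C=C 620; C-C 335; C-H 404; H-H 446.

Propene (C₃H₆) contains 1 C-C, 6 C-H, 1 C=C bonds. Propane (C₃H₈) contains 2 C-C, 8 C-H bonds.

Bonds broken (reactants):
  C-C: 1 × 335 = 335
  C-H: 6 × 404 = 2424
  C=C: 1 × 620 = 620
  H-H: 1 × 446 = 446
  Σ(broken) = 3825 kJ
Bonds formed (products):
  C-C: 2 × 335 = 670
  C-H: 8 × 404 = 3232
  Σ(formed) = 3902 kJ
ΔH = Σ(broken) − Σ(formed) = 3825 − 3902 = −77 kJ

ΔH ≈ −77 kJ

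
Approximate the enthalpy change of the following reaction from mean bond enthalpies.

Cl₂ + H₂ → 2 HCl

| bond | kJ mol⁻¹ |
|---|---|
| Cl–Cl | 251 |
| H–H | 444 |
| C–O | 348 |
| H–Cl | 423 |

ΔH ≈ −151 kJ

Bonds broken (reactants):
  Cl–Cl: 1 × 251 = 251
  H–H: 1 × 444 = 444
  Σ(broken) = 695 kJ
Bonds formed (products):
  H–Cl: 2 × 423 = 846
  Σ(formed) = 846 kJ
ΔH = Σ(broken) − Σ(formed) = 695 − 846 = −151 kJ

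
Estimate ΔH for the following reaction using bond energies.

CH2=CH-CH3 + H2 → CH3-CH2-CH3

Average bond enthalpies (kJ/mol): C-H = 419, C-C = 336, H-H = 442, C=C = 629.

ΔH ≈ −103 kJ

Bonds broken (reactants):
  C-C: 1 × 336 = 336
  C-H: 6 × 419 = 2514
  C=C: 1 × 629 = 629
  H-H: 1 × 442 = 442
  Σ(broken) = 3921 kJ
Bonds formed (products):
  C-C: 2 × 336 = 672
  C-H: 8 × 419 = 3352
  Σ(formed) = 4024 kJ
ΔH = Σ(broken) − Σ(formed) = 3921 − 4024 = −103 kJ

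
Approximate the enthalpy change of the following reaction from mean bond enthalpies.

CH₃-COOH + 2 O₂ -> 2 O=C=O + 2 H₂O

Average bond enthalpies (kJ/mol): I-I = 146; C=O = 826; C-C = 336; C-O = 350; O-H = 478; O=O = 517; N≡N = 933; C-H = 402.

ΔH ≈ −986 kJ

Bonds broken (reactants):
  C-C: 1 × 336 = 336
  C-H: 3 × 402 = 1206
  C-O: 1 × 350 = 350
  C=O: 1 × 826 = 826
  O-H: 1 × 478 = 478
  O=O: 2 × 517 = 1034
  Σ(broken) = 4230 kJ
Bonds formed (products):
  C=O: 4 × 826 = 3304
  O-H: 4 × 478 = 1912
  Σ(formed) = 5216 kJ
ΔH = Σ(broken) − Σ(formed) = 4230 − 5216 = −986 kJ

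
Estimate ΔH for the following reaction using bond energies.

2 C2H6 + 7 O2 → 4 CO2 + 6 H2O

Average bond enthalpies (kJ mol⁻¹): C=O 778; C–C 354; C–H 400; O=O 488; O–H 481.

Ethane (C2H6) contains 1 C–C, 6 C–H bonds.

ΔH ≈ −3072 kJ

Bonds broken (reactants):
  C–C: 2 × 354 = 708
  C–H: 12 × 400 = 4800
  O=O: 7 × 488 = 3416
  Σ(broken) = 8924 kJ
Bonds formed (products):
  C=O: 8 × 778 = 6224
  O–H: 12 × 481 = 5772
  Σ(formed) = 11996 kJ
ΔH = Σ(broken) − Σ(formed) = 8924 − 11996 = −3072 kJ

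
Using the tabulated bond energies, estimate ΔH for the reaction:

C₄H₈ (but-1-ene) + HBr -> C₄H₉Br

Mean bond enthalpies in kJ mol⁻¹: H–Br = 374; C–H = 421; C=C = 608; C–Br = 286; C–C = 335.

Bonds broken (reactants):
  C–C: 2 × 335 = 670
  C–H: 8 × 421 = 3368
  C=C: 1 × 608 = 608
  H–Br: 1 × 374 = 374
  Σ(broken) = 5020 kJ
Bonds formed (products):
  C–Br: 1 × 286 = 286
  C–C: 3 × 335 = 1005
  C–H: 9 × 421 = 3789
  Σ(formed) = 5080 kJ
ΔH = Σ(broken) − Σ(formed) = 5020 − 5080 = −60 kJ

ΔH ≈ −60 kJ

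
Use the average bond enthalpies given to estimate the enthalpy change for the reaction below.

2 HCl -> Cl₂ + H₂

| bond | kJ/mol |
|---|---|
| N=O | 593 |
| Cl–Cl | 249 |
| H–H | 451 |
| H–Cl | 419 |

Bonds broken (reactants):
  H–Cl: 2 × 419 = 838
  Σ(broken) = 838 kJ
Bonds formed (products):
  Cl–Cl: 1 × 249 = 249
  H–H: 1 × 451 = 451
  Σ(formed) = 700 kJ
ΔH = Σ(broken) − Σ(formed) = 838 − 700 = +138 kJ

ΔH ≈ +138 kJ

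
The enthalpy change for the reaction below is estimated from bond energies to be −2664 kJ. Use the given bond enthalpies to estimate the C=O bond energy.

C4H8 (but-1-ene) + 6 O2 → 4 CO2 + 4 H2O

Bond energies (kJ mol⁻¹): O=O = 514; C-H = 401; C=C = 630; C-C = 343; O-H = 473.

Let D be the C=O bond energy.
Σ(broken) = 2×343 + 8×401 + 1×630 + 6×514 = 7608
Σ(formed) = 8×D + 8×473 = 3784 + 8D
ΔH = Σ(broken) − Σ(formed) = (7608) − (3784 + 8D) = +3824 − 8D
Setting this equal to −2664 kJ gives 8D = 6488, so D = 811 kJ/mol.

D(C=O) ≈ 811 kJ/mol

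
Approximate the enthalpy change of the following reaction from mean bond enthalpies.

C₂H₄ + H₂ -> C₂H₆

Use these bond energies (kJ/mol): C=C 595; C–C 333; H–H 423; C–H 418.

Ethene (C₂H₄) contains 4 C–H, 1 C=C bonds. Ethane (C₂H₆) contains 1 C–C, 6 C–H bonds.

Bonds broken (reactants):
  C–H: 4 × 418 = 1672
  C=C: 1 × 595 = 595
  H–H: 1 × 423 = 423
  Σ(broken) = 2690 kJ
Bonds formed (products):
  C–C: 1 × 333 = 333
  C–H: 6 × 418 = 2508
  Σ(formed) = 2841 kJ
ΔH = Σ(broken) − Σ(formed) = 2690 − 2841 = −151 kJ

ΔH ≈ −151 kJ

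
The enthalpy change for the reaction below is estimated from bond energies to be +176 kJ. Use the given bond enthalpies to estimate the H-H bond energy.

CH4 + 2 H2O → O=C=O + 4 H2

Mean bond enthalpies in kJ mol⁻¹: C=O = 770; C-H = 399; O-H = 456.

D(H-H) ≈ 426 kJ/mol

Let D be the H-H bond energy.
Σ(broken) = 4×399 + 4×456 = 3420
Σ(formed) = 2×770 + 4×D = 1540 + 4D
ΔH = Σ(broken) − Σ(formed) = (3420) − (1540 + 4D) = +1880 − 4D
Setting this equal to +176 kJ gives 4D = 1704, so D = 426 kJ/mol.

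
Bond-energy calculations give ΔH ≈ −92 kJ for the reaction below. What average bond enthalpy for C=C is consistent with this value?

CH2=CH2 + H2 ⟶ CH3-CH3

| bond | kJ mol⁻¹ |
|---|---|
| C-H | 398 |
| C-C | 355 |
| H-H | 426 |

D(C=C) ≈ 633 kJ/mol

Let D be the C=C bond energy.
Σ(broken) = 4×398 + 1×D + 1×426 = 2018 + D
Σ(formed) = 1×355 + 6×398 = 2743
ΔH = Σ(broken) − Σ(formed) = (2018 + D) − (2743) = −725 + D
Setting this equal to −92 kJ gives D = 633 kJ/mol.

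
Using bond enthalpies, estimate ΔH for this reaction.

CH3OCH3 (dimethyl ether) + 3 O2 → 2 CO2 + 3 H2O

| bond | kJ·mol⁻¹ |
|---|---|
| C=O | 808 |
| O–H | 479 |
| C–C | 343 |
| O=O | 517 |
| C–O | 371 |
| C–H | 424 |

Bonds broken (reactants):
  C–H: 6 × 424 = 2544
  C–O: 2 × 371 = 742
  O=O: 3 × 517 = 1551
  Σ(broken) = 4837 kJ
Bonds formed (products):
  C=O: 4 × 808 = 3232
  O–H: 6 × 479 = 2874
  Σ(formed) = 6106 kJ
ΔH = Σ(broken) − Σ(formed) = 4837 − 6106 = −1269 kJ

ΔH ≈ −1269 kJ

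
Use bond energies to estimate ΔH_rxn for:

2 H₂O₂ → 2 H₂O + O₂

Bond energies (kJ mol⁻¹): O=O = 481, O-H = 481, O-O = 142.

Bonds broken (reactants):
  O-H: 4 × 481 = 1924
  O-O: 2 × 142 = 284
  Σ(broken) = 2208 kJ
Bonds formed (products):
  O-H: 4 × 481 = 1924
  O=O: 1 × 481 = 481
  Σ(formed) = 2405 kJ
ΔH = Σ(broken) − Σ(formed) = 2208 − 2405 = −197 kJ

ΔH ≈ −197 kJ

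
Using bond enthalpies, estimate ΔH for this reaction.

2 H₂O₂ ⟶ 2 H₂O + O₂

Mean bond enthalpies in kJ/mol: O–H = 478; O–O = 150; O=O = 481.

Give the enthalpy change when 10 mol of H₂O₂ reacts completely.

ΔH = −905 kJ

Bonds broken (reactants):
  O–H: 4 × 478 = 1912
  O–O: 2 × 150 = 300
  Σ(broken) = 2212 kJ
Bonds formed (products):
  O–H: 4 × 478 = 1912
  O=O: 1 × 481 = 481
  Σ(formed) = 2393 kJ
ΔH = Σ(broken) − Σ(formed) = 2212 − 2393 = −181 kJ
For 5× the reaction as written: 5 × (−181) = −905 kJ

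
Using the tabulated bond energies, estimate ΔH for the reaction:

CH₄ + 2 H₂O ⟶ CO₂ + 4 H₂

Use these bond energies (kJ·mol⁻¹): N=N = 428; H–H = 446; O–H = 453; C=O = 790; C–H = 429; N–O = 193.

Bonds broken (reactants):
  C–H: 4 × 429 = 1716
  O–H: 4 × 453 = 1812
  Σ(broken) = 3528 kJ
Bonds formed (products):
  C=O: 2 × 790 = 1580
  H–H: 4 × 446 = 1784
  Σ(formed) = 3364 kJ
ΔH = Σ(broken) − Σ(formed) = 3528 − 3364 = +164 kJ

ΔH ≈ +164 kJ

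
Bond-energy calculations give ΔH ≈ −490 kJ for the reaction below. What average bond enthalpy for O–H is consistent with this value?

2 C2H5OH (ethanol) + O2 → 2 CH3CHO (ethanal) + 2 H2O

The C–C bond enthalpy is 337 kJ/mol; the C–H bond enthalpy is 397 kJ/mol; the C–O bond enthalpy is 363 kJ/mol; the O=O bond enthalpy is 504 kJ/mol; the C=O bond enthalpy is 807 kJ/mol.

Let D be the O–H bond energy.
Σ(broken) = 2×337 + 10×397 + 2×363 + 2×D + 1×504 = 5874 + 2D
Σ(formed) = 2×337 + 8×397 + 2×807 + 4×D = 5464 + 4D
ΔH = Σ(broken) − Σ(formed) = (5874 + 2D) − (5464 + 4D) = +410 − 2D
Setting this equal to −490 kJ gives 2D = 900, so D = 450 kJ/mol.

D(O–H) ≈ 450 kJ/mol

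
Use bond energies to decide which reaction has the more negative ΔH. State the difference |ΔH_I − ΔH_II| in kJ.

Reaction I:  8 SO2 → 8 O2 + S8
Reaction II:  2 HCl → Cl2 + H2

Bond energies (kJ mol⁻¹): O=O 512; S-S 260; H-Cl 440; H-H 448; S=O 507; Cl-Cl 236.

Reaction I:
  Bonds broken (reactants):
    S=O: 16 × 507 = 8112
    Σ(broken) = 8112 kJ
  Bonds formed (products):
    O=O: 8 × 512 = 4096
    S-S: 8 × 260 = 2080
    Σ(formed) = 6176 kJ
  ΔH_I = 8112 − 6176 = +1936 kJ
Reaction II:
  Bonds broken (reactants):
    H-Cl: 2 × 440 = 880
    Σ(broken) = 880 kJ
  Bonds formed (products):
    Cl-Cl: 1 × 236 = 236
    H-H: 1 × 448 = 448
    Σ(formed) = 684 kJ
  ΔH_II = 880 − 684 = +196 kJ
ΔH_I − ΔH_II = +1740 kJ, so reaction II has the more negative ΔH; |ΔH_I − ΔH_II| = 1740 kJ.

Reaction II, by 1740 kJ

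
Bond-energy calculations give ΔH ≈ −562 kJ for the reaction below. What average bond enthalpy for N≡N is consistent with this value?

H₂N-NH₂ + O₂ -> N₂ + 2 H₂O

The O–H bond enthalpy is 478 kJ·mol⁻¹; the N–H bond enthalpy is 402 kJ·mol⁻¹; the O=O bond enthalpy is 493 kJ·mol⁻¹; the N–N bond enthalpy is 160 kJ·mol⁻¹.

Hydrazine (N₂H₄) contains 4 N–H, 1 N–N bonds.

D(N≡N) ≈ 911 kJ/mol

Let D be the N≡N bond energy.
Σ(broken) = 4×402 + 1×160 + 1×493 = 2261
Σ(formed) = 1×D + 4×478 = 1912 + D
ΔH = Σ(broken) − Σ(formed) = (2261) − (1912 + D) = +349 − D
Setting this equal to −562 kJ gives D = 911 kJ/mol.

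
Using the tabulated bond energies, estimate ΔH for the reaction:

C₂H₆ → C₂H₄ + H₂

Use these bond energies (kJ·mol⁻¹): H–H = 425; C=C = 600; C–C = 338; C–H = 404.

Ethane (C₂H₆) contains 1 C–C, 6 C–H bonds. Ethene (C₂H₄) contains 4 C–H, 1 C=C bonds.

ΔH ≈ +121 kJ

Bonds broken (reactants):
  C–C: 1 × 338 = 338
  C–H: 6 × 404 = 2424
  Σ(broken) = 2762 kJ
Bonds formed (products):
  C–H: 4 × 404 = 1616
  C=C: 1 × 600 = 600
  H–H: 1 × 425 = 425
  Σ(formed) = 2641 kJ
ΔH = Σ(broken) − Σ(formed) = 2762 − 2641 = +121 kJ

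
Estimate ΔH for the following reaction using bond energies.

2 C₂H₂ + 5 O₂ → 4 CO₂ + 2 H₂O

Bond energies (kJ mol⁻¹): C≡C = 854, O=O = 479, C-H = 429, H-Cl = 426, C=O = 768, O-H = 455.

Bonds broken (reactants):
  C≡C: 2 × 854 = 1708
  C-H: 4 × 429 = 1716
  O=O: 5 × 479 = 2395
  Σ(broken) = 5819 kJ
Bonds formed (products):
  C=O: 8 × 768 = 6144
  O-H: 4 × 455 = 1820
  Σ(formed) = 7964 kJ
ΔH = Σ(broken) − Σ(formed) = 5819 − 7964 = −2145 kJ

ΔH ≈ −2145 kJ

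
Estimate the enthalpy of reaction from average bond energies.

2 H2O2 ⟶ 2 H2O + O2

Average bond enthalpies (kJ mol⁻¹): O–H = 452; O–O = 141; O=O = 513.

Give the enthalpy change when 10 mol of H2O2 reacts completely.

Bonds broken (reactants):
  O–H: 4 × 452 = 1808
  O–O: 2 × 141 = 282
  Σ(broken) = 2090 kJ
Bonds formed (products):
  O–H: 4 × 452 = 1808
  O=O: 1 × 513 = 513
  Σ(formed) = 2321 kJ
ΔH = Σ(broken) − Σ(formed) = 2090 − 2321 = −231 kJ
For 5× the reaction as written: 5 × (−231) = −1155 kJ

ΔH = −1155 kJ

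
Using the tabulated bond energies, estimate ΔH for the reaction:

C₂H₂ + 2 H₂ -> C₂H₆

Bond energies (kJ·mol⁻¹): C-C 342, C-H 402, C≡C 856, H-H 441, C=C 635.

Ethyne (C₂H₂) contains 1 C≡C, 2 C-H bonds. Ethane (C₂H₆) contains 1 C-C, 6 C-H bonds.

ΔH ≈ −212 kJ

Bonds broken (reactants):
  C≡C: 1 × 856 = 856
  C-H: 2 × 402 = 804
  H-H: 2 × 441 = 882
  Σ(broken) = 2542 kJ
Bonds formed (products):
  C-C: 1 × 342 = 342
  C-H: 6 × 402 = 2412
  Σ(formed) = 2754 kJ
ΔH = Σ(broken) − Σ(formed) = 2542 − 2754 = −212 kJ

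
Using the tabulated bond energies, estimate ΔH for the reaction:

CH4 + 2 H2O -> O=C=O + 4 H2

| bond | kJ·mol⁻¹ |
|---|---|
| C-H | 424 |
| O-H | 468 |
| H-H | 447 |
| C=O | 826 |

ΔH ≈ +128 kJ

Bonds broken (reactants):
  C-H: 4 × 424 = 1696
  O-H: 4 × 468 = 1872
  Σ(broken) = 3568 kJ
Bonds formed (products):
  C=O: 2 × 826 = 1652
  H-H: 4 × 447 = 1788
  Σ(formed) = 3440 kJ
ΔH = Σ(broken) − Σ(formed) = 3568 − 3440 = +128 kJ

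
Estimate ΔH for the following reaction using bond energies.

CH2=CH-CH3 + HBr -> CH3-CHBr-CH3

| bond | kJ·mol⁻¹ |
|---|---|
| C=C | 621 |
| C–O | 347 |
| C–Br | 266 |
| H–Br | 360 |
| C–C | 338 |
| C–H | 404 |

ΔH ≈ −27 kJ

Bonds broken (reactants):
  C–C: 1 × 338 = 338
  C–H: 6 × 404 = 2424
  C=C: 1 × 621 = 621
  H–Br: 1 × 360 = 360
  Σ(broken) = 3743 kJ
Bonds formed (products):
  C–Br: 1 × 266 = 266
  C–C: 2 × 338 = 676
  C–H: 7 × 404 = 2828
  Σ(formed) = 3770 kJ
ΔH = Σ(broken) − Σ(formed) = 3743 − 3770 = −27 kJ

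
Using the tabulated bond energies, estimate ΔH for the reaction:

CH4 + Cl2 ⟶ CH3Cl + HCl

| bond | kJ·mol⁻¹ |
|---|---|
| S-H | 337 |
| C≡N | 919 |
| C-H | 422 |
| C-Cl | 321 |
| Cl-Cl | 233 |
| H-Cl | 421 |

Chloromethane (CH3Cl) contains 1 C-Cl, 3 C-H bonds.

Bonds broken (reactants):
  C-H: 4 × 422 = 1688
  Cl-Cl: 1 × 233 = 233
  Σ(broken) = 1921 kJ
Bonds formed (products):
  C-Cl: 1 × 321 = 321
  C-H: 3 × 422 = 1266
  H-Cl: 1 × 421 = 421
  Σ(formed) = 2008 kJ
ΔH = Σ(broken) − Σ(formed) = 1921 − 2008 = −87 kJ

ΔH ≈ −87 kJ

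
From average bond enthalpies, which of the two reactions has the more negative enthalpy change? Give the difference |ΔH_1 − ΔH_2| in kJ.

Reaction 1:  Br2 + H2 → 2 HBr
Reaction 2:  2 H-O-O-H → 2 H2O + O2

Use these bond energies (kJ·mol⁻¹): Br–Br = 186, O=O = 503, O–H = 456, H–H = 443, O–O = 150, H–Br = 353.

Reaction 2, by 126 kJ

Reaction 1:
  Bonds broken (reactants):
    Br–Br: 1 × 186 = 186
    H–H: 1 × 443 = 443
    Σ(broken) = 629 kJ
  Bonds formed (products):
    H–Br: 2 × 353 = 706
    Σ(formed) = 706 kJ
  ΔH_1 = 629 − 706 = −77 kJ
Reaction 2:
  Bonds broken (reactants):
    O–H: 4 × 456 = 1824
    O–O: 2 × 150 = 300
    Σ(broken) = 2124 kJ
  Bonds formed (products):
    O–H: 4 × 456 = 1824
    O=O: 1 × 503 = 503
    Σ(formed) = 2327 kJ
  ΔH_2 = 2124 − 2327 = −203 kJ
ΔH_1 − ΔH_2 = +126 kJ, so reaction 2 has the more negative ΔH; |ΔH_1 − ΔH_2| = 126 kJ.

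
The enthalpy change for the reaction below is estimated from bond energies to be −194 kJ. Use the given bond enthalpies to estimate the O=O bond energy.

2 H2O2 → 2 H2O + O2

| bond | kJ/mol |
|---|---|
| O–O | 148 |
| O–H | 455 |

D(O=O) ≈ 490 kJ/mol

Let D be the O=O bond energy.
Σ(broken) = 4×455 + 2×148 = 2116
Σ(formed) = 4×455 + 1×D = 1820 + D
ΔH = Σ(broken) − Σ(formed) = (2116) − (1820 + D) = +296 − D
Setting this equal to −194 kJ gives D = 490 kJ/mol.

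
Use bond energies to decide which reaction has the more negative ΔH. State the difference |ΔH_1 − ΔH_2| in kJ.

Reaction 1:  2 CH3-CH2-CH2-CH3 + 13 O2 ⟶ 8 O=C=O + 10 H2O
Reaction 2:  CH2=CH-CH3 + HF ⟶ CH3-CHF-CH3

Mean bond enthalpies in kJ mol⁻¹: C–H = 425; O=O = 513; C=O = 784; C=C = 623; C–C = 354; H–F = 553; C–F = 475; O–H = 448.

Reaction 1:
  Bonds broken (reactants):
    C–C: 6 × 354 = 2124
    C–H: 20 × 425 = 8500
    O=O: 13 × 513 = 6669
    Σ(broken) = 17293 kJ
  Bonds formed (products):
    C=O: 16 × 784 = 12544
    O–H: 20 × 448 = 8960
    Σ(formed) = 21504 kJ
  ΔH_1 = 17293 − 21504 = −4211 kJ
Reaction 2:
  Bonds broken (reactants):
    C–C: 1 × 354 = 354
    C–H: 6 × 425 = 2550
    C=C: 1 × 623 = 623
    H–F: 1 × 553 = 553
    Σ(broken) = 4080 kJ
  Bonds formed (products):
    C–C: 2 × 354 = 708
    C–F: 1 × 475 = 475
    C–H: 7 × 425 = 2975
    Σ(formed) = 4158 kJ
  ΔH_2 = 4080 − 4158 = −78 kJ
ΔH_1 − ΔH_2 = −4133 kJ, so reaction 1 has the more negative ΔH; |ΔH_1 − ΔH_2| = 4133 kJ.

Reaction 1, by 4133 kJ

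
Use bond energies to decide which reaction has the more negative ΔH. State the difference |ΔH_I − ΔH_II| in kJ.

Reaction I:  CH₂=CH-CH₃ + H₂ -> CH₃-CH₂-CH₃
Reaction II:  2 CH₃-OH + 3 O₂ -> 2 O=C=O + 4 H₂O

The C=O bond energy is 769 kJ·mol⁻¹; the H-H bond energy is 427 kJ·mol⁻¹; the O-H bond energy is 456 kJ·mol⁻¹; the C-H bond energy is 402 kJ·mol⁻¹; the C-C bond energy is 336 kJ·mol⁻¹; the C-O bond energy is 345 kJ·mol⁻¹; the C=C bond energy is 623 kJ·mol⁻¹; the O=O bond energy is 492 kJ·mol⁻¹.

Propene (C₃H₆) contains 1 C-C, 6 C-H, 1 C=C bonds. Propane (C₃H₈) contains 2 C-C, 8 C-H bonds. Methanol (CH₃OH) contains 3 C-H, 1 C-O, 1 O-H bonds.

Reaction I:
  Bonds broken (reactants):
    C-C: 1 × 336 = 336
    C-H: 6 × 402 = 2412
    C=C: 1 × 623 = 623
    H-H: 1 × 427 = 427
    Σ(broken) = 3798 kJ
  Bonds formed (products):
    C-C: 2 × 336 = 672
    C-H: 8 × 402 = 3216
    Σ(formed) = 3888 kJ
  ΔH_I = 3798 − 3888 = −90 kJ
Reaction II:
  Bonds broken (reactants):
    C-H: 6 × 402 = 2412
    C-O: 2 × 345 = 690
    O-H: 2 × 456 = 912
    O=O: 3 × 492 = 1476
    Σ(broken) = 5490 kJ
  Bonds formed (products):
    C=O: 4 × 769 = 3076
    O-H: 8 × 456 = 3648
    Σ(formed) = 6724 kJ
  ΔH_II = 5490 − 6724 = −1234 kJ
ΔH_I − ΔH_II = +1144 kJ, so reaction II has the more negative ΔH; |ΔH_I − ΔH_II| = 1144 kJ.

Reaction II, by 1144 kJ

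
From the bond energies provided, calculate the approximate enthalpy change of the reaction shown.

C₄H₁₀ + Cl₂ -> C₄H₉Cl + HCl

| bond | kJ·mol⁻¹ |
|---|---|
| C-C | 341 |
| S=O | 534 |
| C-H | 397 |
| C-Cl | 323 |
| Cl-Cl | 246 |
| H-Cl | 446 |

Bonds broken (reactants):
  C-C: 3 × 341 = 1023
  C-H: 10 × 397 = 3970
  Cl-Cl: 1 × 246 = 246
  Σ(broken) = 5239 kJ
Bonds formed (products):
  C-C: 3 × 341 = 1023
  C-Cl: 1 × 323 = 323
  C-H: 9 × 397 = 3573
  H-Cl: 1 × 446 = 446
  Σ(formed) = 5365 kJ
ΔH = Σ(broken) − Σ(formed) = 5239 − 5365 = −126 kJ

ΔH ≈ −126 kJ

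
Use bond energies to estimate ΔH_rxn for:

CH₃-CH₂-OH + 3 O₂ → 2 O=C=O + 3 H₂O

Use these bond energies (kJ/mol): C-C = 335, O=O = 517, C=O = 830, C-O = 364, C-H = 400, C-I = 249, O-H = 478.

Bonds broken (reactants):
  C-C: 1 × 335 = 335
  C-H: 5 × 400 = 2000
  C-O: 1 × 364 = 364
  O-H: 1 × 478 = 478
  O=O: 3 × 517 = 1551
  Σ(broken) = 4728 kJ
Bonds formed (products):
  C=O: 4 × 830 = 3320
  O-H: 6 × 478 = 2868
  Σ(formed) = 6188 kJ
ΔH = Σ(broken) − Σ(formed) = 4728 − 6188 = −1460 kJ

ΔH ≈ −1460 kJ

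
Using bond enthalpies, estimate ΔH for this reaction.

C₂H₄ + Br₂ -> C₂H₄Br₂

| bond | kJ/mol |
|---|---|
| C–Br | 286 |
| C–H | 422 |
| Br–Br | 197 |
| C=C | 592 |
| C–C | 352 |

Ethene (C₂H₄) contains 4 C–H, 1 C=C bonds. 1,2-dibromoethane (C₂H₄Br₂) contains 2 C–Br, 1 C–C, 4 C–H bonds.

ΔH ≈ −135 kJ

Bonds broken (reactants):
  Br–Br: 1 × 197 = 197
  C–H: 4 × 422 = 1688
  C=C: 1 × 592 = 592
  Σ(broken) = 2477 kJ
Bonds formed (products):
  C–Br: 2 × 286 = 572
  C–C: 1 × 352 = 352
  C–H: 4 × 422 = 1688
  Σ(formed) = 2612 kJ
ΔH = Σ(broken) − Σ(formed) = 2477 − 2612 = −135 kJ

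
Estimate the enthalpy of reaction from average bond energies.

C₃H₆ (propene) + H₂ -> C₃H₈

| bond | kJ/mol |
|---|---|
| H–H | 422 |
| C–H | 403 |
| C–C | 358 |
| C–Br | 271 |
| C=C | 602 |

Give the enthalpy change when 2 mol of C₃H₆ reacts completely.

Bonds broken (reactants):
  C–C: 1 × 358 = 358
  C–H: 6 × 403 = 2418
  C=C: 1 × 602 = 602
  H–H: 1 × 422 = 422
  Σ(broken) = 3800 kJ
Bonds formed (products):
  C–C: 2 × 358 = 716
  C–H: 8 × 403 = 3224
  Σ(formed) = 3940 kJ
ΔH = Σ(broken) − Σ(formed) = 3800 − 3940 = −140 kJ
For 2× the reaction as written: 2 × (−140) = −280 kJ

ΔH = −280 kJ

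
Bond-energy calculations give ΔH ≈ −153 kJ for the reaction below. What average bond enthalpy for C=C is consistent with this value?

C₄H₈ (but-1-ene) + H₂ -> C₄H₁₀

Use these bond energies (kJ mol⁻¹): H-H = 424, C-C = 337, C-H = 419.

Let D be the C=C bond energy.
Σ(broken) = 2×337 + 8×419 + 1×D + 1×424 = 4450 + D
Σ(formed) = 3×337 + 10×419 = 5201
ΔH = Σ(broken) − Σ(formed) = (4450 + D) − (5201) = −751 + D
Setting this equal to −153 kJ gives D = 598 kJ/mol.

D(C=C) ≈ 598 kJ/mol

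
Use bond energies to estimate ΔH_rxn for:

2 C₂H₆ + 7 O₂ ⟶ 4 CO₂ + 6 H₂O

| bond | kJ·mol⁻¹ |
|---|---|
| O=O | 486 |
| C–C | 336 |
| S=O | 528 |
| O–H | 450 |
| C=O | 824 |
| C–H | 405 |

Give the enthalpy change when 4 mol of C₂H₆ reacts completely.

Bonds broken (reactants):
  C–C: 2 × 336 = 672
  C–H: 12 × 405 = 4860
  O=O: 7 × 486 = 3402
  Σ(broken) = 8934 kJ
Bonds formed (products):
  C=O: 8 × 824 = 6592
  O–H: 12 × 450 = 5400
  Σ(formed) = 11992 kJ
ΔH = Σ(broken) − Σ(formed) = 8934 − 11992 = −3058 kJ
For 2× the reaction as written: 2 × (−3058) = −6116 kJ

ΔH = −6116 kJ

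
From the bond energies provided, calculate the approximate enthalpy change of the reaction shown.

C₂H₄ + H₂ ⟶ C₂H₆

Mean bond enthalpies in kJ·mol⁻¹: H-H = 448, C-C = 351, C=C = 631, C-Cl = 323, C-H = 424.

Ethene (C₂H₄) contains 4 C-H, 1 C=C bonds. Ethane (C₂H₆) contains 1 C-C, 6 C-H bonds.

ΔH ≈ −120 kJ

Bonds broken (reactants):
  C-H: 4 × 424 = 1696
  C=C: 1 × 631 = 631
  H-H: 1 × 448 = 448
  Σ(broken) = 2775 kJ
Bonds formed (products):
  C-C: 1 × 351 = 351
  C-H: 6 × 424 = 2544
  Σ(formed) = 2895 kJ
ΔH = Σ(broken) − Σ(formed) = 2775 − 2895 = −120 kJ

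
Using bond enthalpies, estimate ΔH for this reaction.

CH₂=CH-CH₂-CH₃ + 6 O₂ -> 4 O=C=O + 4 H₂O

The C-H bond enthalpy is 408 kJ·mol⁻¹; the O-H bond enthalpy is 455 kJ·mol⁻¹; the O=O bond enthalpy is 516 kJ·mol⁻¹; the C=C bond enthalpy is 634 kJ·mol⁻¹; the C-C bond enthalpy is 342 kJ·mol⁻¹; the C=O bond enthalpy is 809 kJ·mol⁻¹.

Bonds broken (reactants):
  C-C: 2 × 342 = 684
  C-H: 8 × 408 = 3264
  C=C: 1 × 634 = 634
  O=O: 6 × 516 = 3096
  Σ(broken) = 7678 kJ
Bonds formed (products):
  C=O: 8 × 809 = 6472
  O-H: 8 × 455 = 3640
  Σ(formed) = 10112 kJ
ΔH = Σ(broken) − Σ(formed) = 7678 − 10112 = −2434 kJ

ΔH ≈ −2434 kJ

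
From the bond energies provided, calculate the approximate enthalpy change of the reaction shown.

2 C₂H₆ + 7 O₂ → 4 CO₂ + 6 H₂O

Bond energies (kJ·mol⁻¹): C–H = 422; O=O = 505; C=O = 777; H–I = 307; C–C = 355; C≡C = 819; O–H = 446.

Bonds broken (reactants):
  C–C: 2 × 355 = 710
  C–H: 12 × 422 = 5064
  O=O: 7 × 505 = 3535
  Σ(broken) = 9309 kJ
Bonds formed (products):
  C=O: 8 × 777 = 6216
  O–H: 12 × 446 = 5352
  Σ(formed) = 11568 kJ
ΔH = Σ(broken) − Σ(formed) = 9309 − 11568 = −2259 kJ

ΔH ≈ −2259 kJ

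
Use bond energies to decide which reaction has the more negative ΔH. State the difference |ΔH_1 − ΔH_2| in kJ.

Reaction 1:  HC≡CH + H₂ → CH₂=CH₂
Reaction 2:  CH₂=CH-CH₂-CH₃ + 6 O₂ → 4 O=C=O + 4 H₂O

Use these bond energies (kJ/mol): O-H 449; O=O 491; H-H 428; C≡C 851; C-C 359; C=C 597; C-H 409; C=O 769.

Reaction 2, by 2075 kJ

Reaction 1:
  Bonds broken (reactants):
    C≡C: 1 × 851 = 851
    C-H: 2 × 409 = 818
    H-H: 1 × 428 = 428
    Σ(broken) = 2097 kJ
  Bonds formed (products):
    C-H: 4 × 409 = 1636
    C=C: 1 × 597 = 597
    Σ(formed) = 2233 kJ
  ΔH_1 = 2097 − 2233 = −136 kJ
Reaction 2:
  Bonds broken (reactants):
    C-C: 2 × 359 = 718
    C-H: 8 × 409 = 3272
    C=C: 1 × 597 = 597
    O=O: 6 × 491 = 2946
    Σ(broken) = 7533 kJ
  Bonds formed (products):
    C=O: 8 × 769 = 6152
    O-H: 8 × 449 = 3592
    Σ(formed) = 9744 kJ
  ΔH_2 = 7533 − 9744 = −2211 kJ
ΔH_1 − ΔH_2 = +2075 kJ, so reaction 2 has the more negative ΔH; |ΔH_1 − ΔH_2| = 2075 kJ.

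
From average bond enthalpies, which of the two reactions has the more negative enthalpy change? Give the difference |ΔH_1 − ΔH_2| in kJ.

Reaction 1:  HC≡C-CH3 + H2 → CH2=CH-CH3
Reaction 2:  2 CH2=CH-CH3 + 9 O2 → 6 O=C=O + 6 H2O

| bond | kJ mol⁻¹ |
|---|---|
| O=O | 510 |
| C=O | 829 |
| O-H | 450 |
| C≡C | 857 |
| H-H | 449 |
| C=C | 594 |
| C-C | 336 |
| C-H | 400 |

Reaction 2, by 4010 kJ

Reaction 1:
  Bonds broken (reactants):
    C≡C: 1 × 857 = 857
    C-C: 1 × 336 = 336
    C-H: 4 × 400 = 1600
    H-H: 1 × 449 = 449
    Σ(broken) = 3242 kJ
  Bonds formed (products):
    C-C: 1 × 336 = 336
    C-H: 6 × 400 = 2400
    C=C: 1 × 594 = 594
    Σ(formed) = 3330 kJ
  ΔH_1 = 3242 − 3330 = −88 kJ
Reaction 2:
  Bonds broken (reactants):
    C-C: 2 × 336 = 672
    C-H: 12 × 400 = 4800
    C=C: 2 × 594 = 1188
    O=O: 9 × 510 = 4590
    Σ(broken) = 11250 kJ
  Bonds formed (products):
    C=O: 12 × 829 = 9948
    O-H: 12 × 450 = 5400
    Σ(formed) = 15348 kJ
  ΔH_2 = 11250 − 15348 = −4098 kJ
ΔH_1 − ΔH_2 = +4010 kJ, so reaction 2 has the more negative ΔH; |ΔH_1 − ΔH_2| = 4010 kJ.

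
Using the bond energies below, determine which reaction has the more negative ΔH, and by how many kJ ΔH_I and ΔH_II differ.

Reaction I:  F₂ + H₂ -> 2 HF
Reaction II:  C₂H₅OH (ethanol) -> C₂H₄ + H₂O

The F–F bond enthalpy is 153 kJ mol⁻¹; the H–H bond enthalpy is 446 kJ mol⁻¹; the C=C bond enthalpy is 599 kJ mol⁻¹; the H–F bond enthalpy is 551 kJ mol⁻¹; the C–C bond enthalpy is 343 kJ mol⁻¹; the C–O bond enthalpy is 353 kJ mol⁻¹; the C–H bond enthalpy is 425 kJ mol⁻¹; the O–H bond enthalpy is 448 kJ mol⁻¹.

Reaction I:
  Bonds broken (reactants):
    F–F: 1 × 153 = 153
    H–H: 1 × 446 = 446
    Σ(broken) = 599 kJ
  Bonds formed (products):
    H–F: 2 × 551 = 1102
    Σ(formed) = 1102 kJ
  ΔH_I = 599 − 1102 = −503 kJ
Reaction II:
  Bonds broken (reactants):
    C–C: 1 × 343 = 343
    C–H: 5 × 425 = 2125
    C–O: 1 × 353 = 353
    O–H: 1 × 448 = 448
    Σ(broken) = 3269 kJ
  Bonds formed (products):
    C–H: 4 × 425 = 1700
    C=C: 1 × 599 = 599
    O–H: 2 × 448 = 896
    Σ(formed) = 3195 kJ
  ΔH_II = 3269 − 3195 = +74 kJ
ΔH_I − ΔH_II = −577 kJ, so reaction I has the more negative ΔH; |ΔH_I − ΔH_II| = 577 kJ.

Reaction I, by 577 kJ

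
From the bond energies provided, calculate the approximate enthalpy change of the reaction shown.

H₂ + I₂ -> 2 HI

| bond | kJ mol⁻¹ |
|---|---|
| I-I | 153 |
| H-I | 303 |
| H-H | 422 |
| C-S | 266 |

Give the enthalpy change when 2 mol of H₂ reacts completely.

ΔH = −62 kJ

Bonds broken (reactants):
  H-H: 1 × 422 = 422
  I-I: 1 × 153 = 153
  Σ(broken) = 575 kJ
Bonds formed (products):
  H-I: 2 × 303 = 606
  Σ(formed) = 606 kJ
ΔH = Σ(broken) − Σ(formed) = 575 − 606 = −31 kJ
For 2× the reaction as written: 2 × (−31) = −62 kJ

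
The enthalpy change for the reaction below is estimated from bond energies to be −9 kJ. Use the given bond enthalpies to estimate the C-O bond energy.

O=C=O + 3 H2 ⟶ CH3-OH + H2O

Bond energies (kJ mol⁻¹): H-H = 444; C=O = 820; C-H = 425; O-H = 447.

D(C-O) ≈ 365 kJ/mol

Let D be the C-O bond energy.
Σ(broken) = 2×820 + 3×444 = 2972
Σ(formed) = 3×425 + 1×D + 3×447 = 2616 + D
ΔH = Σ(broken) − Σ(formed) = (2972) − (2616 + D) = +356 − D
Setting this equal to −9 kJ gives D = 365 kJ/mol.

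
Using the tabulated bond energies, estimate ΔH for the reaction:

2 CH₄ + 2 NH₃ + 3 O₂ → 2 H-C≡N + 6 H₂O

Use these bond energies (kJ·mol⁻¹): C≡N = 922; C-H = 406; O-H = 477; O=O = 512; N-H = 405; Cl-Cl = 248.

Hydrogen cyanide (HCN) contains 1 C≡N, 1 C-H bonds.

ΔH ≈ −1166 kJ

Bonds broken (reactants):
  C-H: 8 × 406 = 3248
  N-H: 6 × 405 = 2430
  O=O: 3 × 512 = 1536
  Σ(broken) = 7214 kJ
Bonds formed (products):
  C≡N: 2 × 922 = 1844
  C-H: 2 × 406 = 812
  O-H: 12 × 477 = 5724
  Σ(formed) = 8380 kJ
ΔH = Σ(broken) − Σ(formed) = 7214 − 8380 = −1166 kJ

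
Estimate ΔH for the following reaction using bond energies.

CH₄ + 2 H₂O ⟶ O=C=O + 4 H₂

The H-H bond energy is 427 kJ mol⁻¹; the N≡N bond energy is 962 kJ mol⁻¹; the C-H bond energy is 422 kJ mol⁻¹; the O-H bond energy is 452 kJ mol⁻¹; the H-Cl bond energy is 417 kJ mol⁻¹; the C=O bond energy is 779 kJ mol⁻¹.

ΔH ≈ +230 kJ

Bonds broken (reactants):
  C-H: 4 × 422 = 1688
  O-H: 4 × 452 = 1808
  Σ(broken) = 3496 kJ
Bonds formed (products):
  C=O: 2 × 779 = 1558
  H-H: 4 × 427 = 1708
  Σ(formed) = 3266 kJ
ΔH = Σ(broken) − Σ(formed) = 3496 − 3266 = +230 kJ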